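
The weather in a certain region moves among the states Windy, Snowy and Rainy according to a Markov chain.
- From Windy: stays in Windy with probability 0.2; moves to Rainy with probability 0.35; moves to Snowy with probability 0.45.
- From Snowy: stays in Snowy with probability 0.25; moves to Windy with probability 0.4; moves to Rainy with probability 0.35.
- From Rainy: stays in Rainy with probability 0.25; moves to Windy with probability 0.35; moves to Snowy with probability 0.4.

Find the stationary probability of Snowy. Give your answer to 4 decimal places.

Let the stationary distribution be π with π = πP and π_1 + π_2 + π_3 = 1.
π_1 = 0.2·π_1 + 0.4·π_2 + 0.35·π_3
π_2 = 0.45·π_1 + 0.25·π_2 + 0.4·π_3
Solving with the normalization constraint gives π = (0.3201, 0.3617, 0.3182).
So the stationary probability of Snowy is 0.3617.

0.3617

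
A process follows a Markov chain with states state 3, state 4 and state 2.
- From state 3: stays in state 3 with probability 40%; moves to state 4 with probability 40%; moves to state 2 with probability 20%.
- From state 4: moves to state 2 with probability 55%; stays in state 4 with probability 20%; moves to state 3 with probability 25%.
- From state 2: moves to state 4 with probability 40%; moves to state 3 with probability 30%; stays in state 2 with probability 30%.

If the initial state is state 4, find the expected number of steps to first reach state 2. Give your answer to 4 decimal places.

2.2368

Let t(s) be the expected number of steps to first reach state 2 from state s, with t(state 2) = 0. Conditioning on the first step:
t(state 3) = 1 + 0.4·t(state 3) + 0.4·t(state 4)
t(state 4) = 1 + 0.25·t(state 3) + 0.2·t(state 4)
Solving: t(state 3) = 3.1579, t(state 4) = 2.2368.
Expected steps from state 4 to state 2: 2.2368.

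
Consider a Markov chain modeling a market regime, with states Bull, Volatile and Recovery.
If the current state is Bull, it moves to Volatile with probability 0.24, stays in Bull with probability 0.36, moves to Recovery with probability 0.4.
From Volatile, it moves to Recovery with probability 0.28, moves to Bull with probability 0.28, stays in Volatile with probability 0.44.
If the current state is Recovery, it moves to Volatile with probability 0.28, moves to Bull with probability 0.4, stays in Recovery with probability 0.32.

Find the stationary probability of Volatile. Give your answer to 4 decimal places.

Let the stationary distribution be π with π = πP and π_1 + π_2 + π_3 = 1.
π_1 = 0.36·π_1 + 0.28·π_2 + 0.4·π_3
π_2 = 0.24·π_1 + 0.44·π_2 + 0.28·π_3
Solving with the normalization constraint gives π = (0.3481, 0.3168, 0.3352).
So the stationary probability of Volatile is 0.3168.

0.3168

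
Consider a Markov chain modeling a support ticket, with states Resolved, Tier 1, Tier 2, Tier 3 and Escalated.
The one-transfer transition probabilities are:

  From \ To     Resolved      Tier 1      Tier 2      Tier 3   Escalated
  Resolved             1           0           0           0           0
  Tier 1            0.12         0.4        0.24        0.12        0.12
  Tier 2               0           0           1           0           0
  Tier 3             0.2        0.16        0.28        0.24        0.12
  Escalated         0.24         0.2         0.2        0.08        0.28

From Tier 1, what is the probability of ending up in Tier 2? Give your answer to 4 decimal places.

Let h(s) be the probability of absorption at Tier 2 starting from transient state s. Then h(Tier 2) = 1 and h(Resolved) = 0. By first-step analysis:
h(Tier 1) = 0.12·0 + 0.4·h(Tier 1) + 0.24·1 + 0.12·h(Tier 3) + 0.12·h(Escalated)
h(Tier 3) = 0.2·0 + 0.16·h(Tier 1) + 0.28·1 + 0.24·h(Tier 3) + 0.12·h(Escalated)
h(Escalated) = 0.24·0 + 0.2·h(Tier 1) + 0.2·1 + 0.08·h(Tier 3) + 0.28·h(Escalated)
Solving: h(Tier 1) = 0.6188, h(Tier 3) = 0.5799, h(Escalated) = 0.5141.
Starting from Tier 1, the probability is 0.6188.

0.6188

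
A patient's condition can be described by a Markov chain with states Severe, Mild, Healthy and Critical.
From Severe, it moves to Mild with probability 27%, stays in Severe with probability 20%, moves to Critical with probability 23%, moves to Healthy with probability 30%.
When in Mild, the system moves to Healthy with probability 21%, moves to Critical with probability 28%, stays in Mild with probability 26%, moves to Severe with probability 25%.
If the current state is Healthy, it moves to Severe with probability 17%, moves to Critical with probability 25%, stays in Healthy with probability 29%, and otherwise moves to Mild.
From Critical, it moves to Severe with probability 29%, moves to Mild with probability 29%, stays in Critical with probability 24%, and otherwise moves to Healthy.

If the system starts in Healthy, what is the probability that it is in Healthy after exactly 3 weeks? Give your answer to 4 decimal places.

Propagate the distribution vector 3 weeks from Healthy.
After 0 weeks: (0.0000, 0.0000, 1.0000, 0.0000)
After 1 week: (0.1700, 0.2900, 0.2900, 0.2500)
After 2 weeks: (0.2283, 0.2779, 0.2410, 0.2528)
After 3 weeks: (0.2294, 0.2771, 0.2422, 0.2512)
P(in Healthy after 3 weeks) = 0.2422

0.2422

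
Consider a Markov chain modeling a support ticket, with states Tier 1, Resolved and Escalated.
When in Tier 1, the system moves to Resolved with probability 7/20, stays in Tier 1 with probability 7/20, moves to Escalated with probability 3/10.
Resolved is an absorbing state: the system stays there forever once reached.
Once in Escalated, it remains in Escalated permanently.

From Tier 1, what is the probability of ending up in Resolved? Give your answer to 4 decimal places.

Let h(s) be the probability of absorption at Resolved starting from transient state s. Then h(Resolved) = 1 and h(Escalated) = 0. By first-step analysis:
h(Tier 1) = 0.35·h(Tier 1) + 0.35·1 + 0.3·0
Solving: h(Tier 1) = 0.5385.
Starting from Tier 1, the probability is 0.5385.

0.5385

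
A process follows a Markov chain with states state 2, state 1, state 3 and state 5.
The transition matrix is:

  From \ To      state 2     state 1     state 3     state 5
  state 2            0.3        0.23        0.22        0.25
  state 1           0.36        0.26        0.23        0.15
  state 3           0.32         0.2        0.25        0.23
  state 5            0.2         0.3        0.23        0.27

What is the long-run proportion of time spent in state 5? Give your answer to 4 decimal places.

Let the stationary distribution be π with π = πP and π_1 + π_2 + π_3 + π_4 = 1.
π_1 = 0.3·π_1 + 0.36·π_2 + 0.32·π_3 + 0.2·π_4
π_2 = 0.23·π_1 + 0.26·π_2 + 0.2·π_3 + 0.3·π_4
π_3 = 0.22·π_1 + 0.23·π_2 + 0.25·π_3 + 0.23·π_4
Solving with the normalization constraint gives π = (0.2969, 0.2462, 0.2317, 0.2253).
So the stationary probability of state 5 is 0.2253.

0.2253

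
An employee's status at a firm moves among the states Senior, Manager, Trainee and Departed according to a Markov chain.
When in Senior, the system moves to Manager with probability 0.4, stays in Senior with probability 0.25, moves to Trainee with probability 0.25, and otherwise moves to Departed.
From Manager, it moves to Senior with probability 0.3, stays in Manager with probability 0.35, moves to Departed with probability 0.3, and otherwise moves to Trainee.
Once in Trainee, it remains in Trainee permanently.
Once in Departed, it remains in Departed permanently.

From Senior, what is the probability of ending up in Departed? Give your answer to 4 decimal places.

0.5034

Let h(s) be the probability of absorption at Departed starting from transient state s. Then h(Departed) = 1 and h(Trainee) = 0. By first-step analysis:
h(Senior) = 0.25·h(Senior) + 0.4·h(Manager) + 0.25·0 + 0.1·1
h(Manager) = 0.3·h(Senior) + 0.35·h(Manager) + 0.05·0 + 0.3·1
Solving: h(Senior) = 0.5034, h(Manager) = 0.6939.
Starting from Senior, the probability is 0.5034.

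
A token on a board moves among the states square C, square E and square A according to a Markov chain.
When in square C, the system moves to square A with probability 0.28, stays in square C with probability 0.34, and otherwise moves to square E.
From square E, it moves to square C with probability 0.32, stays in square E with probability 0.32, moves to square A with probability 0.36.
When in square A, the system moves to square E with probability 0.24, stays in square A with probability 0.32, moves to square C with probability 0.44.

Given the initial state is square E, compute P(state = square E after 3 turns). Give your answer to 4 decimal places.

0.3166

Propagate the distribution vector 3 turns from square E.
After 0 turns: (0.0000, 1.0000, 0.0000)
After 1 turn: (0.3200, 0.3200, 0.3600)
After 2 turns: (0.3696, 0.3104, 0.3200)
After 3 turns: (0.3658, 0.3166, 0.3176)
P(in square E after 3 turns) = 0.3166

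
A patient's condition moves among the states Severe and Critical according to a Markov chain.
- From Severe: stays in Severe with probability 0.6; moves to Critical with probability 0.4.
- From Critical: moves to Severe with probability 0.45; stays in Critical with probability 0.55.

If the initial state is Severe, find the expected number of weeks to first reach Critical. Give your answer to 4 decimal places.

Let t(s) be the expected number of weeks to first reach Critical from state s, with t(Critical) = 0. Conditioning on the first week:
t(Severe) = 1 + 0.6·t(Severe)
Solving: t(Severe) = 2.5000.
Expected weeks from Severe to Critical: 2.5000.

2.5000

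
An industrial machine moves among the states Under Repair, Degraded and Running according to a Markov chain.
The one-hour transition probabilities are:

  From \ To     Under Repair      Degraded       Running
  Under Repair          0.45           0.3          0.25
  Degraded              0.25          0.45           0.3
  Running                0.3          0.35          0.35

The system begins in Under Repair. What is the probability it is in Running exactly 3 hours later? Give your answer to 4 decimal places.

0.2969

Propagate the distribution vector 3 hours from Under Repair.
After 0 hours: (1.0000, 0.0000, 0.0000)
After 1 hour: (0.4500, 0.3000, 0.2500)
After 2 hours: (0.3525, 0.3575, 0.2900)
After 3 hours: (0.3350, 0.3681, 0.2969)
P(in Running after 3 hours) = 0.2969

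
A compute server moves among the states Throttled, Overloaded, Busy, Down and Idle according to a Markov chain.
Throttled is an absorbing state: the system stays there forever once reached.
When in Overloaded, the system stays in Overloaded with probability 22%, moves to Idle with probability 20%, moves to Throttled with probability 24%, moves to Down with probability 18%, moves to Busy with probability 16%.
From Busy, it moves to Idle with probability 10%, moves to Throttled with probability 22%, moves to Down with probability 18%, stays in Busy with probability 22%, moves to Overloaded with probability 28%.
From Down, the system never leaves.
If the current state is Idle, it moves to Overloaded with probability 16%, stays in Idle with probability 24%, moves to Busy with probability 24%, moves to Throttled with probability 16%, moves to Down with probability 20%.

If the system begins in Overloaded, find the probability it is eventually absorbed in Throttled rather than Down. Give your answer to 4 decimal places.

0.5462

Let h(s) be the probability of absorption at Throttled starting from transient state s. Then h(Throttled) = 1 and h(Down) = 0. By first-step analysis:
h(Overloaded) = 0.24·1 + 0.22·h(Overloaded) + 0.16·h(Busy) + 0.18·0 + 0.2·h(Idle)
h(Busy) = 0.22·1 + 0.28·h(Overloaded) + 0.22·h(Busy) + 0.18·0 + 0.1·h(Idle)
h(Idle) = 0.16·1 + 0.16·h(Overloaded) + 0.24·h(Busy) + 0.2·0 + 0.24·h(Idle)
Solving: h(Overloaded) = 0.5462, h(Busy) = 0.5418, h(Idle) = 0.4966.
Starting from Overloaded, the probability is 0.5462.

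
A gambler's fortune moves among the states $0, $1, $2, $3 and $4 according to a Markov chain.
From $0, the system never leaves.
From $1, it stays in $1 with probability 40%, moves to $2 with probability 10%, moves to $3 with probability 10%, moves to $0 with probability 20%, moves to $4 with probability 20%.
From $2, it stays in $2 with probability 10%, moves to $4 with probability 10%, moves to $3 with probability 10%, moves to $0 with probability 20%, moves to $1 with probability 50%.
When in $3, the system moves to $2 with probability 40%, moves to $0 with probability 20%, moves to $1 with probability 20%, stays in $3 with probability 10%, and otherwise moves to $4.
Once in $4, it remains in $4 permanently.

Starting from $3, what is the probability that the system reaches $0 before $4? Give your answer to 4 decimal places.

0.5995

Let h(s) be the probability of absorption at $0 starting from transient state s. Then h($0) = 1 and h($4) = 0. By first-step analysis:
h($1) = 0.2·1 + 0.4·h($1) + 0.1·h($2) + 0.1·h($3) + 0.2·0
h($2) = 0.2·1 + 0.5·h($1) + 0.1·h($2) + 0.1·h($3) + 0.1·0
h($3) = 0.2·1 + 0.2·h($1) + 0.4·h($2) + 0.1·h($3) + 0.1·0
Solving: h($1) = 0.5305, h($2) = 0.5836, h($3) = 0.5995.
Starting from $3, the probability is 0.5995.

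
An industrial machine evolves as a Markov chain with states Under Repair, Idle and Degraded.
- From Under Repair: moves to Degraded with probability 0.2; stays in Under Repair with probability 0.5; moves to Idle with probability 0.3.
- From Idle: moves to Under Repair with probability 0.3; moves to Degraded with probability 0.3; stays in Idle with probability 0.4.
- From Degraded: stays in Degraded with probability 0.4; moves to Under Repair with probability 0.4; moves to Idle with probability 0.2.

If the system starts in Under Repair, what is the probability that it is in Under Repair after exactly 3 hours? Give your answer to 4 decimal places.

Propagate the distribution vector 3 hours from Under Repair.
After 0 hours: (1.0000, 0.0000, 0.0000)
After 1 hour: (0.5000, 0.3000, 0.2000)
After 2 hours: (0.4200, 0.3100, 0.2700)
After 3 hours: (0.4110, 0.3040, 0.2850)
P(in Under Repair after 3 hours) = 0.4110

0.4110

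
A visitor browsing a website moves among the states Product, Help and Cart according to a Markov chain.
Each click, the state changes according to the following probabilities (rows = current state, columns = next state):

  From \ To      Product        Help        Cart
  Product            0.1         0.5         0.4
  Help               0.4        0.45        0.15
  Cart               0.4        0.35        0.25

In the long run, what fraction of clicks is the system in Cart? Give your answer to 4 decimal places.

0.2521

Let the stationary distribution be π with π = πP and π_1 + π_2 + π_3 = 1.
π_1 = 0.1·π_1 + 0.4·π_2 + 0.4·π_3
π_2 = 0.5·π_1 + 0.45·π_2 + 0.35·π_3
Solving with the normalization constraint gives π = (0.3077, 0.4402, 0.2521).
So the stationary probability of Cart is 0.2521.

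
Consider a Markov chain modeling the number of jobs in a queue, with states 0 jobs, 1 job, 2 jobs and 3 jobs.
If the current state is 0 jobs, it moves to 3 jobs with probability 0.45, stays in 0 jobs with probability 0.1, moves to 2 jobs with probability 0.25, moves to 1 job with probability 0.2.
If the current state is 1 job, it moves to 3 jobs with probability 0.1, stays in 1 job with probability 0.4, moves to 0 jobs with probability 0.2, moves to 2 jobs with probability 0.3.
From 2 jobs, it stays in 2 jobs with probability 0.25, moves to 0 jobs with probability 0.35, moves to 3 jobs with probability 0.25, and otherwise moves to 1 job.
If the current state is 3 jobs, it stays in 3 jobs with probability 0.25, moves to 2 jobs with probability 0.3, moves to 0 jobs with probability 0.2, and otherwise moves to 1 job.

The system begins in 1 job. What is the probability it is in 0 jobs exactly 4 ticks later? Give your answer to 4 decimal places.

Propagate the distribution vector 4 ticks from 1 job.
After 0 ticks: (0.0000, 1.0000, 0.0000, 0.0000)
After 1 tick: (0.2000, 0.4000, 0.3000, 0.1000)
After 2 ticks: (0.2250, 0.2700, 0.2750, 0.2300)
After 3 ticks: (0.2188, 0.2518, 0.2750, 0.2545)
After 4 ticks: (0.2194, 0.2493, 0.2753, 0.2560)
P(in 0 jobs after 4 ticks) = 0.2194

0.2194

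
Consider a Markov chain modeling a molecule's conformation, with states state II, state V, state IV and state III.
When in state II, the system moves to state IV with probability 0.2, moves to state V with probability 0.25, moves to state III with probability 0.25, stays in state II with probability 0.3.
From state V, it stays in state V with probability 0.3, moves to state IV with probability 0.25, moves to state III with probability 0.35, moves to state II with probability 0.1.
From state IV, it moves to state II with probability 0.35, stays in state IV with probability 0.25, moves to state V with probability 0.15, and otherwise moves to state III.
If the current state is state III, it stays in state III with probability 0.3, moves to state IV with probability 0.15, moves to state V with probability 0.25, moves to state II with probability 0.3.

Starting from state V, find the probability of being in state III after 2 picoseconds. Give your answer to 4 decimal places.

Propagate the distribution vector 2 picoseconds from state V.
After 0 picoseconds: (0.0000, 1.0000, 0.0000, 0.0000)
After 1 picosecond: (0.1000, 0.3000, 0.2500, 0.3500)
After 2 picoseconds: (0.2525, 0.2400, 0.2100, 0.2975)
P(in state III after 2 picoseconds) = 0.2975

0.2975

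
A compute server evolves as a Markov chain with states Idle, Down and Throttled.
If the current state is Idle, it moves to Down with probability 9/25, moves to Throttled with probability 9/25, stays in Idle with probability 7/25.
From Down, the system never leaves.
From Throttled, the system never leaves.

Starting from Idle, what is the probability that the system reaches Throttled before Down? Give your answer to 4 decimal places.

0.5000

Let h(s) be the probability of absorption at Throttled starting from transient state s. Then h(Throttled) = 1 and h(Down) = 0. By first-step analysis:
h(Idle) = 0.28·h(Idle) + 0.36·0 + 0.36·1
Solving: h(Idle) = 0.5000.
Starting from Idle, the probability is 0.5000.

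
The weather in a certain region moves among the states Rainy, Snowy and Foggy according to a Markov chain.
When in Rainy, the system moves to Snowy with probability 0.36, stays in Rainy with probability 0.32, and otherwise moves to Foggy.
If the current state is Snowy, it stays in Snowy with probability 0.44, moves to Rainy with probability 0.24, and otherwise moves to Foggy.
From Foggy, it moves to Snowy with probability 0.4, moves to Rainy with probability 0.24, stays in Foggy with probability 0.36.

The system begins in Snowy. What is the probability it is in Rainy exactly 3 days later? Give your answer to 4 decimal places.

Propagate the distribution vector 3 days from Snowy.
After 0 days: (0.0000, 1.0000, 0.0000)
After 1 day: (0.2400, 0.4400, 0.3200)
After 2 days: (0.2592, 0.4080, 0.3328)
After 3 days: (0.2607, 0.4060, 0.3333)
P(in Rainy after 3 days) = 0.2607

0.2607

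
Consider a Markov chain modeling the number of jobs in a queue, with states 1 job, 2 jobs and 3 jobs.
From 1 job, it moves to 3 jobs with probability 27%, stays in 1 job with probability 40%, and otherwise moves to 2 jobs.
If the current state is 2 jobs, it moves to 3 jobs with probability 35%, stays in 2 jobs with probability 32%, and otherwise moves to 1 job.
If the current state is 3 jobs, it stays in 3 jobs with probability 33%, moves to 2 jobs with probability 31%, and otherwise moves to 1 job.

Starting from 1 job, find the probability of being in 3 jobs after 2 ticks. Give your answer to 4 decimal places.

0.3126

Sum over the intermediate state after 1 tick:
P = P(1 job→1 job)·P(1 job→3 jobs) + P(1 job→2 jobs)·P(2 jobs→3 jobs) + P(1 job→3 jobs)·P(3 jobs→3 jobs)
  = 0.4×0.27 + 0.33×0.35 + 0.27×0.33
  = 0.1080 + 0.1155 + 0.0891 = 0.3126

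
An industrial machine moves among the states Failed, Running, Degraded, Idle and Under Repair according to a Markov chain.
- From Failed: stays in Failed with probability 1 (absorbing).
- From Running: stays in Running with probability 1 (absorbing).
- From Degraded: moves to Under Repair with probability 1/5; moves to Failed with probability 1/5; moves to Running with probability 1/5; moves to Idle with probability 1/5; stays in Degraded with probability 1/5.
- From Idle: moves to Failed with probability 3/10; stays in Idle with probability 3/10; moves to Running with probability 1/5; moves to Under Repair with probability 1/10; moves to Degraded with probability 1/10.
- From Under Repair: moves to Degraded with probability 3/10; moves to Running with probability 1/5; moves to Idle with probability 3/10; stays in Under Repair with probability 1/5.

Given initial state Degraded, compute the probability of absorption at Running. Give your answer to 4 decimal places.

Let h(s) be the probability of absorption at Running starting from transient state s. Then h(Running) = 1 and h(Failed) = 0. By first-step analysis:
h(Degraded) = 0.2·0 + 0.2·1 + 0.2·h(Degraded) + 0.2·h(Idle) + 0.2·h(Under Repair)
h(Idle) = 0.3·0 + 0.2·1 + 0.1·h(Degraded) + 0.3·h(Idle) + 0.1·h(Under Repair)
h(Under Repair) = 0.2·1 + 0.3·h(Degraded) + 0.3·h(Idle) + 0.2·h(Under Repair)
Solving: h(Degraded) = 0.5141, h(Idle) = 0.4463, h(Under Repair) = 0.6102.
Starting from Degraded, the probability is 0.5141.

0.5141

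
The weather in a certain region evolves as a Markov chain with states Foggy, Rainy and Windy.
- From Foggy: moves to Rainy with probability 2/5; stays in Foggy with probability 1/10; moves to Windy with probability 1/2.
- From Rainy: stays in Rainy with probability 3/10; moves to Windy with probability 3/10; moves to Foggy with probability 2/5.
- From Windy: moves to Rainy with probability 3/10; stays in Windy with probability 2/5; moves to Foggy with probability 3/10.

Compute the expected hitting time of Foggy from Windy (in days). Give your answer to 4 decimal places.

Let t(s) be the expected number of days to first reach Foggy from state s, with t(Foggy) = 0. Conditioning on the first day:
t(Rainy) = 1 + 0.3·t(Rainy) + 0.3·t(Windy)
t(Windy) = 1 + 0.3·t(Rainy) + 0.4·t(Windy)
Solving: t(Rainy) = 2.7273, t(Windy) = 3.0303.
Expected days from Windy to Foggy: 3.0303.

3.0303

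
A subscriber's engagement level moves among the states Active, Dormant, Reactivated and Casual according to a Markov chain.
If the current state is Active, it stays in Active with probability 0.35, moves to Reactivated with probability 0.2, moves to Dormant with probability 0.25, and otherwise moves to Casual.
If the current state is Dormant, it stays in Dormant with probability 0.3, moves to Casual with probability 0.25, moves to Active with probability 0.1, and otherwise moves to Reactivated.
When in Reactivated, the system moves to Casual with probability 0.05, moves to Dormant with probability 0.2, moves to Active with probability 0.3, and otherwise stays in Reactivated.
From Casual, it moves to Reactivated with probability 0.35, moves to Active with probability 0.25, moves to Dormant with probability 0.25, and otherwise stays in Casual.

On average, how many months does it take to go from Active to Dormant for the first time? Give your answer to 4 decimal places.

4.2520

Let t(s) be the expected number of months to first reach Dormant from state s, with t(Dormant) = 0. Conditioning on the first month:
t(Active) = 1 + 0.35·t(Active) + 0.2·t(Reactivated) + 0.2·t(Casual)
t(Reactivated) = 1 + 0.3·t(Active) + 0.45·t(Reactivated) + 0.05·t(Casual)
t(Casual) = 1 + 0.25·t(Active) + 0.35·t(Reactivated) + 0.15·t(Casual)
Solving: t(Active) = 4.2520, t(Reactivated) = 4.5276, t(Casual) = 4.2913.
Expected months from Active to Dormant: 4.2520.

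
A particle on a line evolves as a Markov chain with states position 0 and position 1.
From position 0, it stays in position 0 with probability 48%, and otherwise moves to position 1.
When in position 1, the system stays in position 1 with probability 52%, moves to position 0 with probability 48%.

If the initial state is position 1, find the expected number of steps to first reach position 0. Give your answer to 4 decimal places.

2.0833

Let t(s) be the expected number of steps to first reach position 0 from state s, with t(position 0) = 0. Conditioning on the first step:
t(position 1) = 1 + 0.52·t(position 1)
Solving: t(position 1) = 2.0833.
Expected steps from position 1 to position 0: 2.0833.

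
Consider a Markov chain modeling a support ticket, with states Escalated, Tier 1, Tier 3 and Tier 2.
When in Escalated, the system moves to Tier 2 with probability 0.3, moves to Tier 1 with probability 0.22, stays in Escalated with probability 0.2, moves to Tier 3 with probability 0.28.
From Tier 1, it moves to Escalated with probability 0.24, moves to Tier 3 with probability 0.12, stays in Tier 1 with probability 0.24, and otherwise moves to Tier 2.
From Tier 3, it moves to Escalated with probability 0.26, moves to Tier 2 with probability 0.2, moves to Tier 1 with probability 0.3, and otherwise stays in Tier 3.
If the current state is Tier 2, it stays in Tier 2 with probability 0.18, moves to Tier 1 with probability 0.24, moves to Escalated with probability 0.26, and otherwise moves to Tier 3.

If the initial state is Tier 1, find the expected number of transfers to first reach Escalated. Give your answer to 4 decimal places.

Let t(s) be the expected number of transfers to first reach Escalated from state s, with t(Escalated) = 0. Conditioning on the first transfer:
t(Tier 1) = 1 + 0.24·t(Tier 1) + 0.12·t(Tier 3) + 0.4·t(Tier 2)
t(Tier 3) = 1 + 0.3·t(Tier 1) + 0.24·t(Tier 3) + 0.2·t(Tier 2)
t(Tier 2) = 1 + 0.24·t(Tier 1) + 0.32·t(Tier 3) + 0.18·t(Tier 2)
Solving: t(Tier 1) = 4.0007, t(Tier 3) = 3.9274, t(Tier 2) = 3.9231.
Expected transfers from Tier 1 to Escalated: 4.0007.

4.0007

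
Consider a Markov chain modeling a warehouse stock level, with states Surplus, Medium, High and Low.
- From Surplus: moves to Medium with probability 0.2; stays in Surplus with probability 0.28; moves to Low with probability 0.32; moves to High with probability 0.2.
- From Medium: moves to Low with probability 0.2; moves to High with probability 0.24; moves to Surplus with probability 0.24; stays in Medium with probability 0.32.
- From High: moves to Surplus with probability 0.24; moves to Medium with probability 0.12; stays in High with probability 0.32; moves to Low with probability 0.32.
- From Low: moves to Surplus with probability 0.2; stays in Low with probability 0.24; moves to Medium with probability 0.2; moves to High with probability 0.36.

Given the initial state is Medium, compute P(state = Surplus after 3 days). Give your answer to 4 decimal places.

Propagate the distribution vector 3 days from Medium.
After 0 days: (0.0000, 1.0000, 0.0000, 0.0000)
After 1 day: (0.2400, 0.3200, 0.2400, 0.2000)
After 2 days: (0.2416, 0.2192, 0.2736, 0.2656)
After 3 days: (0.2390, 0.2044, 0.2841, 0.2724)
P(in Surplus after 3 days) = 0.2390

0.2390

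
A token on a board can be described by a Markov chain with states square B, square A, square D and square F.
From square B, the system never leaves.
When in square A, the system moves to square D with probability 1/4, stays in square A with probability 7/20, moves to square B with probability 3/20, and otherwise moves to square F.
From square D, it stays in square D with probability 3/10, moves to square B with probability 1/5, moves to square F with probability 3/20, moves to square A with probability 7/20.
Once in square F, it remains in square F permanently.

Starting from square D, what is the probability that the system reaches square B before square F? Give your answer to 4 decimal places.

0.4966

Let h(s) be the probability of absorption at square B starting from transient state s. Then h(square B) = 1 and h(square F) = 0. By first-step analysis:
h(square A) = 0.15·1 + 0.35·h(square A) + 0.25·h(square D) + 0.25·0
h(square D) = 0.2·1 + 0.35·h(square A) + 0.3·h(square D) + 0.15·0
Solving: h(square A) = 0.4218, h(square D) = 0.4966.
Starting from square D, the probability is 0.4966.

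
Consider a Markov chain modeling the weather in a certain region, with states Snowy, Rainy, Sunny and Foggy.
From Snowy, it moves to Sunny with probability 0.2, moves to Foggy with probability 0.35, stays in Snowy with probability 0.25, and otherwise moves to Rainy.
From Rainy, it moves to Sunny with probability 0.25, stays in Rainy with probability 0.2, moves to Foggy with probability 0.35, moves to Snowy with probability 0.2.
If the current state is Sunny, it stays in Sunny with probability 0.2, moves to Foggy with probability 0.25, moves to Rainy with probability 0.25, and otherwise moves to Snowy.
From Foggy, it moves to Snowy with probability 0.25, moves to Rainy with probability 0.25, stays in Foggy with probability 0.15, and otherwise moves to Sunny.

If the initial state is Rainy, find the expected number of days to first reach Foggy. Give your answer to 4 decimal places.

Let t(s) be the expected number of days to first reach Foggy from state s, with t(Foggy) = 0. Conditioning on the first day:
t(Snowy) = 1 + 0.25·t(Snowy) + 0.2·t(Rainy) + 0.2·t(Sunny)
t(Rainy) = 1 + 0.2·t(Snowy) + 0.2·t(Rainy) + 0.25·t(Sunny)
t(Sunny) = 1 + 0.3·t(Snowy) + 0.25·t(Rainy) + 0.2·t(Sunny)
Solving: t(Snowy) = 3.0400, t(Rainy) = 3.0552, t(Sunny) = 3.3448.
Expected days from Rainy to Foggy: 3.0552.

3.0552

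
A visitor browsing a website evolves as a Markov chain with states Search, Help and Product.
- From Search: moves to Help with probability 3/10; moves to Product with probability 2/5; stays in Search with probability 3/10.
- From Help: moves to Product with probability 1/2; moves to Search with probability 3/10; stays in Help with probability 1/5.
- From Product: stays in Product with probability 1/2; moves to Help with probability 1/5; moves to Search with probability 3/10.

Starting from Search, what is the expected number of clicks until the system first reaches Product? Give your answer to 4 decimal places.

2.3404

Let t(s) be the expected number of clicks to first reach Product from state s, with t(Product) = 0. Conditioning on the first click:
t(Search) = 1 + 0.3·t(Search) + 0.3·t(Help)
t(Help) = 1 + 0.3·t(Search) + 0.2·t(Help)
Solving: t(Search) = 2.3404, t(Help) = 2.1277.
Expected clicks from Search to Product: 2.3404.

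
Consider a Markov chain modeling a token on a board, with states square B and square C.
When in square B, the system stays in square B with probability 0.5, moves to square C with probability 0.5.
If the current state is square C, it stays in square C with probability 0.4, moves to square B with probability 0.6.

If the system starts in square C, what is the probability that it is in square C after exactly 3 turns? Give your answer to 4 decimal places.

Propagate the distribution vector 3 turns from square C.
After 0 turns: (0.0000, 1.0000)
After 1 turn: (0.6000, 0.4000)
After 2 turns: (0.5400, 0.4600)
After 3 turns: (0.5460, 0.4540)
P(in square C after 3 turns) = 0.4540

0.4540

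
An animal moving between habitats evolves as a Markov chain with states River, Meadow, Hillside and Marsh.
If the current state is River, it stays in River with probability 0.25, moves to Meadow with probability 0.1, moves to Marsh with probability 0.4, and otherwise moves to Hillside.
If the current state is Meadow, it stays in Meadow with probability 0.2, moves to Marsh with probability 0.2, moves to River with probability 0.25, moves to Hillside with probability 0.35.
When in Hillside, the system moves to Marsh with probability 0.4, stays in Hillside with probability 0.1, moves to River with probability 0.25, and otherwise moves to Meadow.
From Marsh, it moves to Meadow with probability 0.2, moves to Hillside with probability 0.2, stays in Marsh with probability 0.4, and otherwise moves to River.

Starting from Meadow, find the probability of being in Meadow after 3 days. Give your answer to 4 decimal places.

Propagate the distribution vector 3 days from Meadow.
After 0 days: (0.0000, 1.0000, 0.0000, 0.0000)
After 1 day: (0.2500, 0.2000, 0.3500, 0.2000)
After 2 days: (0.2400, 0.1925, 0.2075, 0.3600)
After 3 days: (0.2320, 0.1864, 0.2201, 0.3615)
P(in Meadow after 3 days) = 0.1864

0.1864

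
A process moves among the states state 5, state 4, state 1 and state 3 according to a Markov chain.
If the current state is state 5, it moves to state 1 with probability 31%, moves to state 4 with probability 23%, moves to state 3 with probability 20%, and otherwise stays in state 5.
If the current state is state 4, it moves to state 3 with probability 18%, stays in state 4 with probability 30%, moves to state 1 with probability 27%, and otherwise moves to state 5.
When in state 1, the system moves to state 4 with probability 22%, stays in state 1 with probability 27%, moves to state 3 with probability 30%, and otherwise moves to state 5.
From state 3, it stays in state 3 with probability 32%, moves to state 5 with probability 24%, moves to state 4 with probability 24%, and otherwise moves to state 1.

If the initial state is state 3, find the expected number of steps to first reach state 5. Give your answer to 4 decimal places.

Let t(s) be the expected number of steps to first reach state 5 from state s, with t(state 5) = 0. Conditioning on the first step:
t(state 4) = 1 + 0.3·t(state 4) + 0.27·t(state 1) + 0.18·t(state 3)
t(state 1) = 1 + 0.22·t(state 4) + 0.27·t(state 1) + 0.3·t(state 3)
t(state 3) = 1 + 0.24·t(state 4) + 0.2·t(state 1) + 0.32·t(state 3)
Solving: t(state 4) = 4.2116, t(state 1) = 4.3843, t(state 3) = 4.2465.
Expected steps from state 3 to state 5: 4.2465.

4.2465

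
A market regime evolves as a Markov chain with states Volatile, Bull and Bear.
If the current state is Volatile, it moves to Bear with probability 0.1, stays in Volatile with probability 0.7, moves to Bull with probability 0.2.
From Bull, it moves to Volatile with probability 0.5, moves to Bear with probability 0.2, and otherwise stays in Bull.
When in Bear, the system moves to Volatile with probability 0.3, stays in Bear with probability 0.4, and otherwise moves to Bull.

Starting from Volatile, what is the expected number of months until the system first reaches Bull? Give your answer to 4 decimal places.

Let t(s) be the expected number of months to first reach Bull from state s, with t(Bull) = 0. Conditioning on the first month:
t(Volatile) = 1 + 0.7·t(Volatile) + 0.1·t(Bear)
t(Bear) = 1 + 0.3·t(Volatile) + 0.4·t(Bear)
Solving: t(Volatile) = 4.6667, t(Bear) = 4.0000.
Expected months from Volatile to Bull: 4.6667.

4.6667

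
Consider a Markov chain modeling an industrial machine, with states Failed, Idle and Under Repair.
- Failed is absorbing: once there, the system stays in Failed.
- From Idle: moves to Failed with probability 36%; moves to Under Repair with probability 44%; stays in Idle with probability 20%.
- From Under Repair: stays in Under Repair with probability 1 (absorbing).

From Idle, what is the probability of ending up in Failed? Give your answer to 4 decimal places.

Let h(s) be the probability of absorption at Failed starting from transient state s. Then h(Failed) = 1 and h(Under Repair) = 0. By first-step analysis:
h(Idle) = 0.36·1 + 0.2·h(Idle) + 0.44·0
Solving: h(Idle) = 0.4500.
Starting from Idle, the probability is 0.4500.

0.4500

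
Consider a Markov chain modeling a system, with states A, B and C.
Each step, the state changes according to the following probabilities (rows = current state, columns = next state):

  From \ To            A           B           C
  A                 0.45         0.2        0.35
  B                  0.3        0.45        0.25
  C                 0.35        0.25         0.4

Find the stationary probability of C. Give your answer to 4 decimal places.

0.3380

Let the stationary distribution be π with π = πP and π_1 + π_2 + π_3 = 1.
π_1 = 0.45·π_1 + 0.3·π_2 + 0.35·π_3
π_2 = 0.2·π_1 + 0.45·π_2 + 0.25·π_3
Solving with the normalization constraint gives π = (0.3728, 0.2892, 0.3380).
So the stationary probability of C is 0.3380.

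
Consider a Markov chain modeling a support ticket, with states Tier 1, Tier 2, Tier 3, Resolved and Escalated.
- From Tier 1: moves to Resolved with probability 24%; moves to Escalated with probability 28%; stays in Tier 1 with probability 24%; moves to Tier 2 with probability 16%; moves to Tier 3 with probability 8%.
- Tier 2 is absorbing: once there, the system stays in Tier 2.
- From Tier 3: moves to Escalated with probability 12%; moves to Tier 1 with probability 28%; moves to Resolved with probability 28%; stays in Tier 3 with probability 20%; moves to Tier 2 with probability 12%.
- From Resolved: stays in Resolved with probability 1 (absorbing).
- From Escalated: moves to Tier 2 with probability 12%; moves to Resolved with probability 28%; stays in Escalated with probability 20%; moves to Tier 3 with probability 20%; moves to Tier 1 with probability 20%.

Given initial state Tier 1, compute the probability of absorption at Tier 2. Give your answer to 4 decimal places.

Let h(s) be the probability of absorption at Tier 2 starting from transient state s. Then h(Tier 2) = 1 and h(Resolved) = 0. By first-step analysis:
h(Tier 1) = 0.24·h(Tier 1) + 0.16·1 + 0.08·h(Tier 3) + 0.24·0 + 0.28·h(Escalated)
h(Tier 3) = 0.28·h(Tier 1) + 0.12·1 + 0.2·h(Tier 3) + 0.28·0 + 0.12·h(Escalated)
h(Escalated) = 0.2·h(Tier 1) + 0.12·1 + 0.2·h(Tier 3) + 0.28·0 + 0.2·h(Escalated)
Solving: h(Tier 1) = 0.3635, h(Tier 3) = 0.3256, h(Escalated) = 0.3223.
Starting from Tier 1, the probability is 0.3635.

0.3635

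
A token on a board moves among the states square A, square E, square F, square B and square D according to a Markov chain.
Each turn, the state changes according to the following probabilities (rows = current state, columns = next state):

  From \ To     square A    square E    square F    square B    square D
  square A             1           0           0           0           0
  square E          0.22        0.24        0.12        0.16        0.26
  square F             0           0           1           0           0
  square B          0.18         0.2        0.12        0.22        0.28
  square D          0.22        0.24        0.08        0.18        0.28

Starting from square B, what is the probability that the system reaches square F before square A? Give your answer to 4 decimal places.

Let h(s) be the probability of absorption at square F starting from transient state s. Then h(square F) = 1 and h(square A) = 0. By first-step analysis:
h(square E) = 0.22·0 + 0.24·h(square E) + 0.12·1 + 0.16·h(square B) + 0.26·h(square D)
h(square B) = 0.18·0 + 0.2·h(square E) + 0.12·1 + 0.22·h(square B) + 0.28·h(square D)
h(square D) = 0.22·0 + 0.24·h(square E) + 0.08·1 + 0.18·h(square B) + 0.28·h(square D)
Solving: h(square E) = 0.3390, h(square B) = 0.3529, h(square D) = 0.3124.
Starting from square B, the probability is 0.3529.

0.3529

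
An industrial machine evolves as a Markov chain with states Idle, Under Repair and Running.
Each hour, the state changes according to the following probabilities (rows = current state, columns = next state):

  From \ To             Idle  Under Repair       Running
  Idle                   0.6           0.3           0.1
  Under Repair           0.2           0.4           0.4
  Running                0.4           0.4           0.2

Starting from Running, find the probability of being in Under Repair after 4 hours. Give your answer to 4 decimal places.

Propagate the distribution vector 4 hours from Running.
After 0 hours: (0.0000, 0.0000, 1.0000)
After 1 hour: (0.4000, 0.4000, 0.2000)
After 2 hours: (0.4000, 0.3600, 0.2400)
After 3 hours: (0.4080, 0.3600, 0.2320)
After 4 hours: (0.4096, 0.3592, 0.2312)
P(in Under Repair after 4 hours) = 0.3592

0.3592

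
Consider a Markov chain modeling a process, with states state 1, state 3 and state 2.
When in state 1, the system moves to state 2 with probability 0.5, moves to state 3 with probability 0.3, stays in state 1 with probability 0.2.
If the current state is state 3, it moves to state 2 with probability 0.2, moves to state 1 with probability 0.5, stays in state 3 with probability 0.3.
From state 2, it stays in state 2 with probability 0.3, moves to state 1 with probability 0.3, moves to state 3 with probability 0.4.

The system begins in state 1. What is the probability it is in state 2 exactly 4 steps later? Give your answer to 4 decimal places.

0.3341

Propagate the distribution vector 4 steps from state 1.
After 0 steps: (1.0000, 0.0000, 0.0000)
After 1 step: (0.2000, 0.3000, 0.5000)
After 2 steps: (0.3400, 0.3500, 0.3100)
After 3 steps: (0.3360, 0.3310, 0.3330)
After 4 steps: (0.3326, 0.3333, 0.3341)
P(in state 2 after 4 steps) = 0.3341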